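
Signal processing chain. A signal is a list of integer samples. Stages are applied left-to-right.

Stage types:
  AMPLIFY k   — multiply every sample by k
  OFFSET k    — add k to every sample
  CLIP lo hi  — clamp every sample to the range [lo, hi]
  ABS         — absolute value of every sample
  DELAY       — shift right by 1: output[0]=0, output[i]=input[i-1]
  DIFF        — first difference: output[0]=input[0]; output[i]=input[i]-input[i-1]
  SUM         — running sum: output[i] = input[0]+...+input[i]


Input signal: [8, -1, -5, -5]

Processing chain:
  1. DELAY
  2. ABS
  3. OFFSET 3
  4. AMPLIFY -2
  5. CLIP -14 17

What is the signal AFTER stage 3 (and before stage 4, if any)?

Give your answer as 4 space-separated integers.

Input: [8, -1, -5, -5]
Stage 1 (DELAY): [0, 8, -1, -5] = [0, 8, -1, -5] -> [0, 8, -1, -5]
Stage 2 (ABS): |0|=0, |8|=8, |-1|=1, |-5|=5 -> [0, 8, 1, 5]
Stage 3 (OFFSET 3): 0+3=3, 8+3=11, 1+3=4, 5+3=8 -> [3, 11, 4, 8]

Answer: 3 11 4 8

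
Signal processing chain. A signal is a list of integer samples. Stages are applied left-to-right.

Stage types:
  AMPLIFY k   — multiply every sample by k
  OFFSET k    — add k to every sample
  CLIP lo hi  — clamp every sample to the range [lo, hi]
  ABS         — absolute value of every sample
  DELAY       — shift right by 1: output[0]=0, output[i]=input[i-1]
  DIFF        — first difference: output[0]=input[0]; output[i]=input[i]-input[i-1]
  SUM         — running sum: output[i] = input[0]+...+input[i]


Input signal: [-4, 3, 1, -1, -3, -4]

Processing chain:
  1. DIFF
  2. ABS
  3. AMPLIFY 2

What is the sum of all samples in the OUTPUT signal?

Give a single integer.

Input: [-4, 3, 1, -1, -3, -4]
Stage 1 (DIFF): s[0]=-4, 3--4=7, 1-3=-2, -1-1=-2, -3--1=-2, -4--3=-1 -> [-4, 7, -2, -2, -2, -1]
Stage 2 (ABS): |-4|=4, |7|=7, |-2|=2, |-2|=2, |-2|=2, |-1|=1 -> [4, 7, 2, 2, 2, 1]
Stage 3 (AMPLIFY 2): 4*2=8, 7*2=14, 2*2=4, 2*2=4, 2*2=4, 1*2=2 -> [8, 14, 4, 4, 4, 2]
Output sum: 36

Answer: 36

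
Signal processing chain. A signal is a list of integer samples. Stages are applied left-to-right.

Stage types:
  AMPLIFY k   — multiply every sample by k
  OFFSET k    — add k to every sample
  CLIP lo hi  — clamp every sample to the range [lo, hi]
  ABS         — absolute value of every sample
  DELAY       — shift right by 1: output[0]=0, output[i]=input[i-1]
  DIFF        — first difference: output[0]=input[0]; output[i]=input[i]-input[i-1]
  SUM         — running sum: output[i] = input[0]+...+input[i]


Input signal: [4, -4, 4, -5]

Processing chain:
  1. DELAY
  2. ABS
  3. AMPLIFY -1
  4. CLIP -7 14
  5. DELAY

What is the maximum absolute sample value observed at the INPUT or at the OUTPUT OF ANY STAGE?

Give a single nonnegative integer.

Answer: 5

Derivation:
Input: [4, -4, 4, -5] (max |s|=5)
Stage 1 (DELAY): [0, 4, -4, 4] = [0, 4, -4, 4] -> [0, 4, -4, 4] (max |s|=4)
Stage 2 (ABS): |0|=0, |4|=4, |-4|=4, |4|=4 -> [0, 4, 4, 4] (max |s|=4)
Stage 3 (AMPLIFY -1): 0*-1=0, 4*-1=-4, 4*-1=-4, 4*-1=-4 -> [0, -4, -4, -4] (max |s|=4)
Stage 4 (CLIP -7 14): clip(0,-7,14)=0, clip(-4,-7,14)=-4, clip(-4,-7,14)=-4, clip(-4,-7,14)=-4 -> [0, -4, -4, -4] (max |s|=4)
Stage 5 (DELAY): [0, 0, -4, -4] = [0, 0, -4, -4] -> [0, 0, -4, -4] (max |s|=4)
Overall max amplitude: 5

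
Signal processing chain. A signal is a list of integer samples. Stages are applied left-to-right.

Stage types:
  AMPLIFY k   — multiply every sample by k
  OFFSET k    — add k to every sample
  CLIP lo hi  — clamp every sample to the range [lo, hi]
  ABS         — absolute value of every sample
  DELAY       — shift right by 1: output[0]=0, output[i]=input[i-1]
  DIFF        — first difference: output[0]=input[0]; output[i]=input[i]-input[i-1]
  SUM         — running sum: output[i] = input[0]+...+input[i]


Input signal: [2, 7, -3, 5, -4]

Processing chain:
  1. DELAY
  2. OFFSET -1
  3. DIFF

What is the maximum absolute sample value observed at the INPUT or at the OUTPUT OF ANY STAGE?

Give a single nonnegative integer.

Input: [2, 7, -3, 5, -4] (max |s|=7)
Stage 1 (DELAY): [0, 2, 7, -3, 5] = [0, 2, 7, -3, 5] -> [0, 2, 7, -3, 5] (max |s|=7)
Stage 2 (OFFSET -1): 0+-1=-1, 2+-1=1, 7+-1=6, -3+-1=-4, 5+-1=4 -> [-1, 1, 6, -4, 4] (max |s|=6)
Stage 3 (DIFF): s[0]=-1, 1--1=2, 6-1=5, -4-6=-10, 4--4=8 -> [-1, 2, 5, -10, 8] (max |s|=10)
Overall max amplitude: 10

Answer: 10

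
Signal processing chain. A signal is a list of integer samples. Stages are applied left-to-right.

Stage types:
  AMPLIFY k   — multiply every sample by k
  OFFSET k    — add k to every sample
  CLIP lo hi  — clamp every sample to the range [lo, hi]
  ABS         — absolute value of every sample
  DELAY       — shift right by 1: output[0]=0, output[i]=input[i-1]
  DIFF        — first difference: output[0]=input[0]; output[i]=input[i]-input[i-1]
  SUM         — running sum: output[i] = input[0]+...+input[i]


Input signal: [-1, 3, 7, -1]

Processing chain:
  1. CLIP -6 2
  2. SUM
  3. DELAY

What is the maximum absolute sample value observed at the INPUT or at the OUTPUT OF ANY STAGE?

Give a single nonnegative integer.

Answer: 7

Derivation:
Input: [-1, 3, 7, -1] (max |s|=7)
Stage 1 (CLIP -6 2): clip(-1,-6,2)=-1, clip(3,-6,2)=2, clip(7,-6,2)=2, clip(-1,-6,2)=-1 -> [-1, 2, 2, -1] (max |s|=2)
Stage 2 (SUM): sum[0..0]=-1, sum[0..1]=1, sum[0..2]=3, sum[0..3]=2 -> [-1, 1, 3, 2] (max |s|=3)
Stage 3 (DELAY): [0, -1, 1, 3] = [0, -1, 1, 3] -> [0, -1, 1, 3] (max |s|=3)
Overall max amplitude: 7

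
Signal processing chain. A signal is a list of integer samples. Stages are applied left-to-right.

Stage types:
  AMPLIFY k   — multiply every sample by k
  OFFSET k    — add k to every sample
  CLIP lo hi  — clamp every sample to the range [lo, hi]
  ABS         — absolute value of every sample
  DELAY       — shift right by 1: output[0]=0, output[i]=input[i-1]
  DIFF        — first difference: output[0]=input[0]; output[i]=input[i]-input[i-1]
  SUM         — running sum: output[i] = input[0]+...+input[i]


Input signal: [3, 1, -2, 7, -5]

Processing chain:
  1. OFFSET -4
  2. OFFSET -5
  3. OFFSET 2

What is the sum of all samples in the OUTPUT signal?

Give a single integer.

Input: [3, 1, -2, 7, -5]
Stage 1 (OFFSET -4): 3+-4=-1, 1+-4=-3, -2+-4=-6, 7+-4=3, -5+-4=-9 -> [-1, -3, -6, 3, -9]
Stage 2 (OFFSET -5): -1+-5=-6, -3+-5=-8, -6+-5=-11, 3+-5=-2, -9+-5=-14 -> [-6, -8, -11, -2, -14]
Stage 3 (OFFSET 2): -6+2=-4, -8+2=-6, -11+2=-9, -2+2=0, -14+2=-12 -> [-4, -6, -9, 0, -12]
Output sum: -31

Answer: -31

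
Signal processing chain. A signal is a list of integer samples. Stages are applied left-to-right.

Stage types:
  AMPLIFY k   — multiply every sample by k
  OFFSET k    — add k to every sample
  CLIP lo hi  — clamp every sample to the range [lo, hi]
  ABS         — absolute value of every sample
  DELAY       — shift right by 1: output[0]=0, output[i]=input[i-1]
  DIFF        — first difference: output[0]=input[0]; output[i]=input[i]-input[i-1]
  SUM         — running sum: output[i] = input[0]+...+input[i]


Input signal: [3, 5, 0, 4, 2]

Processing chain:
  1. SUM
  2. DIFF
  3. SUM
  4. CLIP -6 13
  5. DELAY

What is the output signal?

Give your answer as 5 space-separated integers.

Answer: 0 3 8 8 12

Derivation:
Input: [3, 5, 0, 4, 2]
Stage 1 (SUM): sum[0..0]=3, sum[0..1]=8, sum[0..2]=8, sum[0..3]=12, sum[0..4]=14 -> [3, 8, 8, 12, 14]
Stage 2 (DIFF): s[0]=3, 8-3=5, 8-8=0, 12-8=4, 14-12=2 -> [3, 5, 0, 4, 2]
Stage 3 (SUM): sum[0..0]=3, sum[0..1]=8, sum[0..2]=8, sum[0..3]=12, sum[0..4]=14 -> [3, 8, 8, 12, 14]
Stage 4 (CLIP -6 13): clip(3,-6,13)=3, clip(8,-6,13)=8, clip(8,-6,13)=8, clip(12,-6,13)=12, clip(14,-6,13)=13 -> [3, 8, 8, 12, 13]
Stage 5 (DELAY): [0, 3, 8, 8, 12] = [0, 3, 8, 8, 12] -> [0, 3, 8, 8, 12]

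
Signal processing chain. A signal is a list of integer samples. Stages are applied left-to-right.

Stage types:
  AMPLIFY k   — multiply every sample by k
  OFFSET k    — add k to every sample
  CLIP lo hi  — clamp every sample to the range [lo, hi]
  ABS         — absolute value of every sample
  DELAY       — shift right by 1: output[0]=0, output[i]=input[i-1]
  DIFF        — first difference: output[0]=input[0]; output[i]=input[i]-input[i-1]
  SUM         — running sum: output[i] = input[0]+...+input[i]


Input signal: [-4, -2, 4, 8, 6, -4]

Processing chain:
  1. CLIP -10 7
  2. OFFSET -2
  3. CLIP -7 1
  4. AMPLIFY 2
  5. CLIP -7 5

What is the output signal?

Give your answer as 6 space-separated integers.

Input: [-4, -2, 4, 8, 6, -4]
Stage 1 (CLIP -10 7): clip(-4,-10,7)=-4, clip(-2,-10,7)=-2, clip(4,-10,7)=4, clip(8,-10,7)=7, clip(6,-10,7)=6, clip(-4,-10,7)=-4 -> [-4, -2, 4, 7, 6, -4]
Stage 2 (OFFSET -2): -4+-2=-6, -2+-2=-4, 4+-2=2, 7+-2=5, 6+-2=4, -4+-2=-6 -> [-6, -4, 2, 5, 4, -6]
Stage 3 (CLIP -7 1): clip(-6,-7,1)=-6, clip(-4,-7,1)=-4, clip(2,-7,1)=1, clip(5,-7,1)=1, clip(4,-7,1)=1, clip(-6,-7,1)=-6 -> [-6, -4, 1, 1, 1, -6]
Stage 4 (AMPLIFY 2): -6*2=-12, -4*2=-8, 1*2=2, 1*2=2, 1*2=2, -6*2=-12 -> [-12, -8, 2, 2, 2, -12]
Stage 5 (CLIP -7 5): clip(-12,-7,5)=-7, clip(-8,-7,5)=-7, clip(2,-7,5)=2, clip(2,-7,5)=2, clip(2,-7,5)=2, clip(-12,-7,5)=-7 -> [-7, -7, 2, 2, 2, -7]

Answer: -7 -7 2 2 2 -7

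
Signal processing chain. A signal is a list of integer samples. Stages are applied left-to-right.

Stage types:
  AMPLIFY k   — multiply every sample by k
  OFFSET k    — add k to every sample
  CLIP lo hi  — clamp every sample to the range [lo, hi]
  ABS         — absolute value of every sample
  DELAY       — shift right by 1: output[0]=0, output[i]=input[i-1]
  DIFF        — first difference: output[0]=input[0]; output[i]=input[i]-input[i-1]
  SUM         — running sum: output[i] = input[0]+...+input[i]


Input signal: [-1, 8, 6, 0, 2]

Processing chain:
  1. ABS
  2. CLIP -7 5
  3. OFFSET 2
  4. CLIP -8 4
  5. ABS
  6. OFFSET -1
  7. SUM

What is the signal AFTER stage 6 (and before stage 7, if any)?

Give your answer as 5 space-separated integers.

Input: [-1, 8, 6, 0, 2]
Stage 1 (ABS): |-1|=1, |8|=8, |6|=6, |0|=0, |2|=2 -> [1, 8, 6, 0, 2]
Stage 2 (CLIP -7 5): clip(1,-7,5)=1, clip(8,-7,5)=5, clip(6,-7,5)=5, clip(0,-7,5)=0, clip(2,-7,5)=2 -> [1, 5, 5, 0, 2]
Stage 3 (OFFSET 2): 1+2=3, 5+2=7, 5+2=7, 0+2=2, 2+2=4 -> [3, 7, 7, 2, 4]
Stage 4 (CLIP -8 4): clip(3,-8,4)=3, clip(7,-8,4)=4, clip(7,-8,4)=4, clip(2,-8,4)=2, clip(4,-8,4)=4 -> [3, 4, 4, 2, 4]
Stage 5 (ABS): |3|=3, |4|=4, |4|=4, |2|=2, |4|=4 -> [3, 4, 4, 2, 4]
Stage 6 (OFFSET -1): 3+-1=2, 4+-1=3, 4+-1=3, 2+-1=1, 4+-1=3 -> [2, 3, 3, 1, 3]

Answer: 2 3 3 1 3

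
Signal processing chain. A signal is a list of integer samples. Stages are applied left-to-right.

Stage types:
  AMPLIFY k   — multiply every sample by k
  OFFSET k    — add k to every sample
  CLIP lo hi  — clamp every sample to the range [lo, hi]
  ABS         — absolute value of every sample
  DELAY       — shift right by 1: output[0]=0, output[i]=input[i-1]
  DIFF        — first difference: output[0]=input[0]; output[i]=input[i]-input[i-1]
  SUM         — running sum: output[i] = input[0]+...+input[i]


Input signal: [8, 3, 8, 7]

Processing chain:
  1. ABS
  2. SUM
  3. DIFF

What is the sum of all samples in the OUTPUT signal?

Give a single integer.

Input: [8, 3, 8, 7]
Stage 1 (ABS): |8|=8, |3|=3, |8|=8, |7|=7 -> [8, 3, 8, 7]
Stage 2 (SUM): sum[0..0]=8, sum[0..1]=11, sum[0..2]=19, sum[0..3]=26 -> [8, 11, 19, 26]
Stage 3 (DIFF): s[0]=8, 11-8=3, 19-11=8, 26-19=7 -> [8, 3, 8, 7]
Output sum: 26

Answer: 26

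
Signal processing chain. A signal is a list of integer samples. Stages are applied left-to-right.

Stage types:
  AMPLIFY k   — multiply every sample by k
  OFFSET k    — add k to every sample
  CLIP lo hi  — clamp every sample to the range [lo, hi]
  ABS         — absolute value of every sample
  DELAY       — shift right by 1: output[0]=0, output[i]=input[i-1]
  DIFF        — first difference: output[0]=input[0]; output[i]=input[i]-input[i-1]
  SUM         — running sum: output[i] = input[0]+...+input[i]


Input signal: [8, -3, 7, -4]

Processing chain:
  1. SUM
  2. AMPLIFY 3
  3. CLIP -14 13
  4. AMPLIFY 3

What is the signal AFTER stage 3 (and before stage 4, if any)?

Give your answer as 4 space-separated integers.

Input: [8, -3, 7, -4]
Stage 1 (SUM): sum[0..0]=8, sum[0..1]=5, sum[0..2]=12, sum[0..3]=8 -> [8, 5, 12, 8]
Stage 2 (AMPLIFY 3): 8*3=24, 5*3=15, 12*3=36, 8*3=24 -> [24, 15, 36, 24]
Stage 3 (CLIP -14 13): clip(24,-14,13)=13, clip(15,-14,13)=13, clip(36,-14,13)=13, clip(24,-14,13)=13 -> [13, 13, 13, 13]

Answer: 13 13 13 13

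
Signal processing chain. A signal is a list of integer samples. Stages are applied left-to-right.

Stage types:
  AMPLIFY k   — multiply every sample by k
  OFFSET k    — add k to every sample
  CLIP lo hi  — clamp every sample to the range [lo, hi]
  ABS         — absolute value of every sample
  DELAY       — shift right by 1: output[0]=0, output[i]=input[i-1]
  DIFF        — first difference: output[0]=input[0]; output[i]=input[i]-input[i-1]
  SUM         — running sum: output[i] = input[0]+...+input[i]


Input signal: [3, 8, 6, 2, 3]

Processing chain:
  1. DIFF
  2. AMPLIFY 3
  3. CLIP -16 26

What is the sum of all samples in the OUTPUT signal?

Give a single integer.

Input: [3, 8, 6, 2, 3]
Stage 1 (DIFF): s[0]=3, 8-3=5, 6-8=-2, 2-6=-4, 3-2=1 -> [3, 5, -2, -4, 1]
Stage 2 (AMPLIFY 3): 3*3=9, 5*3=15, -2*3=-6, -4*3=-12, 1*3=3 -> [9, 15, -6, -12, 3]
Stage 3 (CLIP -16 26): clip(9,-16,26)=9, clip(15,-16,26)=15, clip(-6,-16,26)=-6, clip(-12,-16,26)=-12, clip(3,-16,26)=3 -> [9, 15, -6, -12, 3]
Output sum: 9

Answer: 9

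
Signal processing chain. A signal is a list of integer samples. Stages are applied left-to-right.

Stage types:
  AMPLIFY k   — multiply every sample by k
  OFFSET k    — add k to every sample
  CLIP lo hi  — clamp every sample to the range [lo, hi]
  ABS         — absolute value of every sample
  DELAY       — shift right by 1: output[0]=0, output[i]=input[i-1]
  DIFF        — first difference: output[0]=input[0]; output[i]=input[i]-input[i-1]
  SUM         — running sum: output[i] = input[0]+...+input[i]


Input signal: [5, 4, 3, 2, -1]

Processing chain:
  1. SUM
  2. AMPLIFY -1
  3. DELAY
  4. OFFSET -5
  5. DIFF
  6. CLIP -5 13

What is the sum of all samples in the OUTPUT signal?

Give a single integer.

Answer: -19

Derivation:
Input: [5, 4, 3, 2, -1]
Stage 1 (SUM): sum[0..0]=5, sum[0..1]=9, sum[0..2]=12, sum[0..3]=14, sum[0..4]=13 -> [5, 9, 12, 14, 13]
Stage 2 (AMPLIFY -1): 5*-1=-5, 9*-1=-9, 12*-1=-12, 14*-1=-14, 13*-1=-13 -> [-5, -9, -12, -14, -13]
Stage 3 (DELAY): [0, -5, -9, -12, -14] = [0, -5, -9, -12, -14] -> [0, -5, -9, -12, -14]
Stage 4 (OFFSET -5): 0+-5=-5, -5+-5=-10, -9+-5=-14, -12+-5=-17, -14+-5=-19 -> [-5, -10, -14, -17, -19]
Stage 5 (DIFF): s[0]=-5, -10--5=-5, -14--10=-4, -17--14=-3, -19--17=-2 -> [-5, -5, -4, -3, -2]
Stage 6 (CLIP -5 13): clip(-5,-5,13)=-5, clip(-5,-5,13)=-5, clip(-4,-5,13)=-4, clip(-3,-5,13)=-3, clip(-2,-5,13)=-2 -> [-5, -5, -4, -3, -2]
Output sum: -19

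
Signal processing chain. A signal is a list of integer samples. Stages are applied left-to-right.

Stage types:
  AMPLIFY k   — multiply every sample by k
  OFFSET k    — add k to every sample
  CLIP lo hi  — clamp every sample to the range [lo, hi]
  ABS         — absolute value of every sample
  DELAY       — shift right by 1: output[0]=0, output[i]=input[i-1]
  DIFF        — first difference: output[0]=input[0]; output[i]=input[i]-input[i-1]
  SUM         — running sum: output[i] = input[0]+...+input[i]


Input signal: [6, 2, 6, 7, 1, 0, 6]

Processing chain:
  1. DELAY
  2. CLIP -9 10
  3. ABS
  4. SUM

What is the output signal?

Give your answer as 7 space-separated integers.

Answer: 0 6 8 14 21 22 22

Derivation:
Input: [6, 2, 6, 7, 1, 0, 6]
Stage 1 (DELAY): [0, 6, 2, 6, 7, 1, 0] = [0, 6, 2, 6, 7, 1, 0] -> [0, 6, 2, 6, 7, 1, 0]
Stage 2 (CLIP -9 10): clip(0,-9,10)=0, clip(6,-9,10)=6, clip(2,-9,10)=2, clip(6,-9,10)=6, clip(7,-9,10)=7, clip(1,-9,10)=1, clip(0,-9,10)=0 -> [0, 6, 2, 6, 7, 1, 0]
Stage 3 (ABS): |0|=0, |6|=6, |2|=2, |6|=6, |7|=7, |1|=1, |0|=0 -> [0, 6, 2, 6, 7, 1, 0]
Stage 4 (SUM): sum[0..0]=0, sum[0..1]=6, sum[0..2]=8, sum[0..3]=14, sum[0..4]=21, sum[0..5]=22, sum[0..6]=22 -> [0, 6, 8, 14, 21, 22, 22]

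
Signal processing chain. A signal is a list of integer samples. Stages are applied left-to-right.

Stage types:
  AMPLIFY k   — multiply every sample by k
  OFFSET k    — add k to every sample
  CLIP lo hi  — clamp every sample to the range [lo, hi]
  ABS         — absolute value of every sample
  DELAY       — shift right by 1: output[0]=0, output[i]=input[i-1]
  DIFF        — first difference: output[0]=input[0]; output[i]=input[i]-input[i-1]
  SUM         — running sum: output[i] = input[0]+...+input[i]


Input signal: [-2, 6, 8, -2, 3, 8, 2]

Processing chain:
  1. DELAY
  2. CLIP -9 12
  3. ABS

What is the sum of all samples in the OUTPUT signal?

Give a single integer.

Input: [-2, 6, 8, -2, 3, 8, 2]
Stage 1 (DELAY): [0, -2, 6, 8, -2, 3, 8] = [0, -2, 6, 8, -2, 3, 8] -> [0, -2, 6, 8, -2, 3, 8]
Stage 2 (CLIP -9 12): clip(0,-9,12)=0, clip(-2,-9,12)=-2, clip(6,-9,12)=6, clip(8,-9,12)=8, clip(-2,-9,12)=-2, clip(3,-9,12)=3, clip(8,-9,12)=8 -> [0, -2, 6, 8, -2, 3, 8]
Stage 3 (ABS): |0|=0, |-2|=2, |6|=6, |8|=8, |-2|=2, |3|=3, |8|=8 -> [0, 2, 6, 8, 2, 3, 8]
Output sum: 29

Answer: 29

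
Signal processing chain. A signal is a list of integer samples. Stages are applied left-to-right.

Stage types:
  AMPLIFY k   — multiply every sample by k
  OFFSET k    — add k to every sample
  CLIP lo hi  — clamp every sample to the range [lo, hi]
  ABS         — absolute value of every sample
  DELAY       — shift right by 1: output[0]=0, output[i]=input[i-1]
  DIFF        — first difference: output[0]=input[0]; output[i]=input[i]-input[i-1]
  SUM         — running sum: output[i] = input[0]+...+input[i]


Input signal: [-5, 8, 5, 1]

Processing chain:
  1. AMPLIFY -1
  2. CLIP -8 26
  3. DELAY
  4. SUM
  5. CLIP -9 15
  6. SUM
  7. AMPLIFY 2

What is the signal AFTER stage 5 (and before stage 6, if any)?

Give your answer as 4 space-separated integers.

Answer: 0 5 -3 -8

Derivation:
Input: [-5, 8, 5, 1]
Stage 1 (AMPLIFY -1): -5*-1=5, 8*-1=-8, 5*-1=-5, 1*-1=-1 -> [5, -8, -5, -1]
Stage 2 (CLIP -8 26): clip(5,-8,26)=5, clip(-8,-8,26)=-8, clip(-5,-8,26)=-5, clip(-1,-8,26)=-1 -> [5, -8, -5, -1]
Stage 3 (DELAY): [0, 5, -8, -5] = [0, 5, -8, -5] -> [0, 5, -8, -5]
Stage 4 (SUM): sum[0..0]=0, sum[0..1]=5, sum[0..2]=-3, sum[0..3]=-8 -> [0, 5, -3, -8]
Stage 5 (CLIP -9 15): clip(0,-9,15)=0, clip(5,-9,15)=5, clip(-3,-9,15)=-3, clip(-8,-9,15)=-8 -> [0, 5, -3, -8]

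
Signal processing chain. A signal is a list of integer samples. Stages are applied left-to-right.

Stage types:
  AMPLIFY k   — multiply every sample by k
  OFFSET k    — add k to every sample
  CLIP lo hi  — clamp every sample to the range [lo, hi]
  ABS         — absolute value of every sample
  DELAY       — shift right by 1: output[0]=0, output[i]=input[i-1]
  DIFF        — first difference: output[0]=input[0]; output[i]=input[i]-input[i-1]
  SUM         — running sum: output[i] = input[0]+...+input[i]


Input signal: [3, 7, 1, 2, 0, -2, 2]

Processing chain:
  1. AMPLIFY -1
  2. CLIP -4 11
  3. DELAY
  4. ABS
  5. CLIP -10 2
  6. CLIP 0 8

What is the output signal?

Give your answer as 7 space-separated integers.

Input: [3, 7, 1, 2, 0, -2, 2]
Stage 1 (AMPLIFY -1): 3*-1=-3, 7*-1=-7, 1*-1=-1, 2*-1=-2, 0*-1=0, -2*-1=2, 2*-1=-2 -> [-3, -7, -1, -2, 0, 2, -2]
Stage 2 (CLIP -4 11): clip(-3,-4,11)=-3, clip(-7,-4,11)=-4, clip(-1,-4,11)=-1, clip(-2,-4,11)=-2, clip(0,-4,11)=0, clip(2,-4,11)=2, clip(-2,-4,11)=-2 -> [-3, -4, -1, -2, 0, 2, -2]
Stage 3 (DELAY): [0, -3, -4, -1, -2, 0, 2] = [0, -3, -4, -1, -2, 0, 2] -> [0, -3, -4, -1, -2, 0, 2]
Stage 4 (ABS): |0|=0, |-3|=3, |-4|=4, |-1|=1, |-2|=2, |0|=0, |2|=2 -> [0, 3, 4, 1, 2, 0, 2]
Stage 5 (CLIP -10 2): clip(0,-10,2)=0, clip(3,-10,2)=2, clip(4,-10,2)=2, clip(1,-10,2)=1, clip(2,-10,2)=2, clip(0,-10,2)=0, clip(2,-10,2)=2 -> [0, 2, 2, 1, 2, 0, 2]
Stage 6 (CLIP 0 8): clip(0,0,8)=0, clip(2,0,8)=2, clip(2,0,8)=2, clip(1,0,8)=1, clip(2,0,8)=2, clip(0,0,8)=0, clip(2,0,8)=2 -> [0, 2, 2, 1, 2, 0, 2]

Answer: 0 2 2 1 2 0 2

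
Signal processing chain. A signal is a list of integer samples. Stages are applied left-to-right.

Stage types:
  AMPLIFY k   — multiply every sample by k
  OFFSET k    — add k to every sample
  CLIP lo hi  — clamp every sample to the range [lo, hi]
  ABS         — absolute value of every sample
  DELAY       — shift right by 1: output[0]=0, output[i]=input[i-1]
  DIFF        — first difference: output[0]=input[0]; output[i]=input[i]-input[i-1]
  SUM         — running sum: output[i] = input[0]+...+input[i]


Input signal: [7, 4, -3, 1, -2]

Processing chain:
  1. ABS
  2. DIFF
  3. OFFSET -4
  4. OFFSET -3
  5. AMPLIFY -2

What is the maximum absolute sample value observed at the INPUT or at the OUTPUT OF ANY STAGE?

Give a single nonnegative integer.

Input: [7, 4, -3, 1, -2] (max |s|=7)
Stage 1 (ABS): |7|=7, |4|=4, |-3|=3, |1|=1, |-2|=2 -> [7, 4, 3, 1, 2] (max |s|=7)
Stage 2 (DIFF): s[0]=7, 4-7=-3, 3-4=-1, 1-3=-2, 2-1=1 -> [7, -3, -1, -2, 1] (max |s|=7)
Stage 3 (OFFSET -4): 7+-4=3, -3+-4=-7, -1+-4=-5, -2+-4=-6, 1+-4=-3 -> [3, -7, -5, -6, -3] (max |s|=7)
Stage 4 (OFFSET -3): 3+-3=0, -7+-3=-10, -5+-3=-8, -6+-3=-9, -3+-3=-6 -> [0, -10, -8, -9, -6] (max |s|=10)
Stage 5 (AMPLIFY -2): 0*-2=0, -10*-2=20, -8*-2=16, -9*-2=18, -6*-2=12 -> [0, 20, 16, 18, 12] (max |s|=20)
Overall max amplitude: 20

Answer: 20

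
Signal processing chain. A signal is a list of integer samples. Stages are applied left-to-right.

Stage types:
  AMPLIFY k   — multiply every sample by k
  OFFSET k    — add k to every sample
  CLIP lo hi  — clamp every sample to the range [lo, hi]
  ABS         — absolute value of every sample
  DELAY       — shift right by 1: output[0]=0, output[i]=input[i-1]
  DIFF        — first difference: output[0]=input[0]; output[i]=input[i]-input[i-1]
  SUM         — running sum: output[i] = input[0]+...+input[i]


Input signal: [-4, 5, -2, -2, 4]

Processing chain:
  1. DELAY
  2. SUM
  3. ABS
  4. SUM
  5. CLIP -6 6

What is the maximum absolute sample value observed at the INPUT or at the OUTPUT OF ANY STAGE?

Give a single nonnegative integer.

Answer: 9

Derivation:
Input: [-4, 5, -2, -2, 4] (max |s|=5)
Stage 1 (DELAY): [0, -4, 5, -2, -2] = [0, -4, 5, -2, -2] -> [0, -4, 5, -2, -2] (max |s|=5)
Stage 2 (SUM): sum[0..0]=0, sum[0..1]=-4, sum[0..2]=1, sum[0..3]=-1, sum[0..4]=-3 -> [0, -4, 1, -1, -3] (max |s|=4)
Stage 3 (ABS): |0|=0, |-4|=4, |1|=1, |-1|=1, |-3|=3 -> [0, 4, 1, 1, 3] (max |s|=4)
Stage 4 (SUM): sum[0..0]=0, sum[0..1]=4, sum[0..2]=5, sum[0..3]=6, sum[0..4]=9 -> [0, 4, 5, 6, 9] (max |s|=9)
Stage 5 (CLIP -6 6): clip(0,-6,6)=0, clip(4,-6,6)=4, clip(5,-6,6)=5, clip(6,-6,6)=6, clip(9,-6,6)=6 -> [0, 4, 5, 6, 6] (max |s|=6)
Overall max amplitude: 9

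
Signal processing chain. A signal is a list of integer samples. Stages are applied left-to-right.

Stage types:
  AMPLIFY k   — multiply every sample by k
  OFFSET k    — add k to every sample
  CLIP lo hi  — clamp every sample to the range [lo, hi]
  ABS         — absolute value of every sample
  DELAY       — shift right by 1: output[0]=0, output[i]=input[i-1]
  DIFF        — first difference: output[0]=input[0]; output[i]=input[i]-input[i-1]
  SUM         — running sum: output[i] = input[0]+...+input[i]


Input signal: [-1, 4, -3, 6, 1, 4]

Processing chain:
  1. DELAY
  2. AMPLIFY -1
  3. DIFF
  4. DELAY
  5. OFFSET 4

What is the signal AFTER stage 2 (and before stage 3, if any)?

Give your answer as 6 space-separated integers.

Answer: 0 1 -4 3 -6 -1

Derivation:
Input: [-1, 4, -3, 6, 1, 4]
Stage 1 (DELAY): [0, -1, 4, -3, 6, 1] = [0, -1, 4, -3, 6, 1] -> [0, -1, 4, -3, 6, 1]
Stage 2 (AMPLIFY -1): 0*-1=0, -1*-1=1, 4*-1=-4, -3*-1=3, 6*-1=-6, 1*-1=-1 -> [0, 1, -4, 3, -6, -1]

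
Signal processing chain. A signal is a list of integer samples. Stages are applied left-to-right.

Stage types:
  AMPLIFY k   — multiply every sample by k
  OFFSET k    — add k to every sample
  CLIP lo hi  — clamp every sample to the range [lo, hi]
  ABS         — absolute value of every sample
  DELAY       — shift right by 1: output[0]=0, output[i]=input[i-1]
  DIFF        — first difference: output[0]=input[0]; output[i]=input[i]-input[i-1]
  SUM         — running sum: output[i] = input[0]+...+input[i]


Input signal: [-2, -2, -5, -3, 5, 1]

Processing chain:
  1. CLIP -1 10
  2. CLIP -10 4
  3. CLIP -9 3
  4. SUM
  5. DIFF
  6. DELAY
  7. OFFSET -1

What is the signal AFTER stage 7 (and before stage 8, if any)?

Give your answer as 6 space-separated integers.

Answer: -1 -2 -2 -2 -2 2

Derivation:
Input: [-2, -2, -5, -3, 5, 1]
Stage 1 (CLIP -1 10): clip(-2,-1,10)=-1, clip(-2,-1,10)=-1, clip(-5,-1,10)=-1, clip(-3,-1,10)=-1, clip(5,-1,10)=5, clip(1,-1,10)=1 -> [-1, -1, -1, -1, 5, 1]
Stage 2 (CLIP -10 4): clip(-1,-10,4)=-1, clip(-1,-10,4)=-1, clip(-1,-10,4)=-1, clip(-1,-10,4)=-1, clip(5,-10,4)=4, clip(1,-10,4)=1 -> [-1, -1, -1, -1, 4, 1]
Stage 3 (CLIP -9 3): clip(-1,-9,3)=-1, clip(-1,-9,3)=-1, clip(-1,-9,3)=-1, clip(-1,-9,3)=-1, clip(4,-9,3)=3, clip(1,-9,3)=1 -> [-1, -1, -1, -1, 3, 1]
Stage 4 (SUM): sum[0..0]=-1, sum[0..1]=-2, sum[0..2]=-3, sum[0..3]=-4, sum[0..4]=-1, sum[0..5]=0 -> [-1, -2, -3, -4, -1, 0]
Stage 5 (DIFF): s[0]=-1, -2--1=-1, -3--2=-1, -4--3=-1, -1--4=3, 0--1=1 -> [-1, -1, -1, -1, 3, 1]
Stage 6 (DELAY): [0, -1, -1, -1, -1, 3] = [0, -1, -1, -1, -1, 3] -> [0, -1, -1, -1, -1, 3]
Stage 7 (OFFSET -1): 0+-1=-1, -1+-1=-2, -1+-1=-2, -1+-1=-2, -1+-1=-2, 3+-1=2 -> [-1, -2, -2, -2, -2, 2]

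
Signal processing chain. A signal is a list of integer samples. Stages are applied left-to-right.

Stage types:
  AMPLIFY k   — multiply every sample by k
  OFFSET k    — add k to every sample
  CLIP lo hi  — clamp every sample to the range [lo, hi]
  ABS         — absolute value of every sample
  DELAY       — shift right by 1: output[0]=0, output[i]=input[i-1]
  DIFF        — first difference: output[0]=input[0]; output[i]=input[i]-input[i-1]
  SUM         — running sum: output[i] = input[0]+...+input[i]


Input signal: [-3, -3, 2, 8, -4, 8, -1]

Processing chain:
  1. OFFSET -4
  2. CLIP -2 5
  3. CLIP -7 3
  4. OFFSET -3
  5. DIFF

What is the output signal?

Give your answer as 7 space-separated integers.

Input: [-3, -3, 2, 8, -4, 8, -1]
Stage 1 (OFFSET -4): -3+-4=-7, -3+-4=-7, 2+-4=-2, 8+-4=4, -4+-4=-8, 8+-4=4, -1+-4=-5 -> [-7, -7, -2, 4, -8, 4, -5]
Stage 2 (CLIP -2 5): clip(-7,-2,5)=-2, clip(-7,-2,5)=-2, clip(-2,-2,5)=-2, clip(4,-2,5)=4, clip(-8,-2,5)=-2, clip(4,-2,5)=4, clip(-5,-2,5)=-2 -> [-2, -2, -2, 4, -2, 4, -2]
Stage 3 (CLIP -7 3): clip(-2,-7,3)=-2, clip(-2,-7,3)=-2, clip(-2,-7,3)=-2, clip(4,-7,3)=3, clip(-2,-7,3)=-2, clip(4,-7,3)=3, clip(-2,-7,3)=-2 -> [-2, -2, -2, 3, -2, 3, -2]
Stage 4 (OFFSET -3): -2+-3=-5, -2+-3=-5, -2+-3=-5, 3+-3=0, -2+-3=-5, 3+-3=0, -2+-3=-5 -> [-5, -5, -5, 0, -5, 0, -5]
Stage 5 (DIFF): s[0]=-5, -5--5=0, -5--5=0, 0--5=5, -5-0=-5, 0--5=5, -5-0=-5 -> [-5, 0, 0, 5, -5, 5, -5]

Answer: -5 0 0 5 -5 5 -5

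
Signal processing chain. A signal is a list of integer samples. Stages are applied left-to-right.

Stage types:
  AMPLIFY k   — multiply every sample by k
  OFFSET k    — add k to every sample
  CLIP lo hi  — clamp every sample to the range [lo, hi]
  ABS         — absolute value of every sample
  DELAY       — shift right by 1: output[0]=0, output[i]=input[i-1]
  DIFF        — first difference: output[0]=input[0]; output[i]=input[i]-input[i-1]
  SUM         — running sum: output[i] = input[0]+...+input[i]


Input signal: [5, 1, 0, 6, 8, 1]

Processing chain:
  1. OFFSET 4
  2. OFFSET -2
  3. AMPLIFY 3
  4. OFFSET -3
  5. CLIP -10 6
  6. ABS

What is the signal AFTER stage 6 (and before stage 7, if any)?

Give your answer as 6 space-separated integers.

Answer: 6 6 3 6 6 6

Derivation:
Input: [5, 1, 0, 6, 8, 1]
Stage 1 (OFFSET 4): 5+4=9, 1+4=5, 0+4=4, 6+4=10, 8+4=12, 1+4=5 -> [9, 5, 4, 10, 12, 5]
Stage 2 (OFFSET -2): 9+-2=7, 5+-2=3, 4+-2=2, 10+-2=8, 12+-2=10, 5+-2=3 -> [7, 3, 2, 8, 10, 3]
Stage 3 (AMPLIFY 3): 7*3=21, 3*3=9, 2*3=6, 8*3=24, 10*3=30, 3*3=9 -> [21, 9, 6, 24, 30, 9]
Stage 4 (OFFSET -3): 21+-3=18, 9+-3=6, 6+-3=3, 24+-3=21, 30+-3=27, 9+-3=6 -> [18, 6, 3, 21, 27, 6]
Stage 5 (CLIP -10 6): clip(18,-10,6)=6, clip(6,-10,6)=6, clip(3,-10,6)=3, clip(21,-10,6)=6, clip(27,-10,6)=6, clip(6,-10,6)=6 -> [6, 6, 3, 6, 6, 6]
Stage 6 (ABS): |6|=6, |6|=6, |3|=3, |6|=6, |6|=6, |6|=6 -> [6, 6, 3, 6, 6, 6]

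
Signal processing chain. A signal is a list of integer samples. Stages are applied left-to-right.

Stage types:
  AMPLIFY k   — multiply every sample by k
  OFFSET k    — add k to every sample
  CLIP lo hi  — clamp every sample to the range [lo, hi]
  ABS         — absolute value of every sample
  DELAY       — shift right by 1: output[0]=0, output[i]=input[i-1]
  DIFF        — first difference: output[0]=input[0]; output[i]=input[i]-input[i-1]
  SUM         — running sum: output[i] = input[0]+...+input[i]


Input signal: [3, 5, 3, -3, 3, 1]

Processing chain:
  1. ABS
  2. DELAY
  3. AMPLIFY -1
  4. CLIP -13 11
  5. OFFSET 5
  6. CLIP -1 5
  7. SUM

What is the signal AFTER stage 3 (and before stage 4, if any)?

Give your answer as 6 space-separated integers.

Input: [3, 5, 3, -3, 3, 1]
Stage 1 (ABS): |3|=3, |5|=5, |3|=3, |-3|=3, |3|=3, |1|=1 -> [3, 5, 3, 3, 3, 1]
Stage 2 (DELAY): [0, 3, 5, 3, 3, 3] = [0, 3, 5, 3, 3, 3] -> [0, 3, 5, 3, 3, 3]
Stage 3 (AMPLIFY -1): 0*-1=0, 3*-1=-3, 5*-1=-5, 3*-1=-3, 3*-1=-3, 3*-1=-3 -> [0, -3, -5, -3, -3, -3]

Answer: 0 -3 -5 -3 -3 -3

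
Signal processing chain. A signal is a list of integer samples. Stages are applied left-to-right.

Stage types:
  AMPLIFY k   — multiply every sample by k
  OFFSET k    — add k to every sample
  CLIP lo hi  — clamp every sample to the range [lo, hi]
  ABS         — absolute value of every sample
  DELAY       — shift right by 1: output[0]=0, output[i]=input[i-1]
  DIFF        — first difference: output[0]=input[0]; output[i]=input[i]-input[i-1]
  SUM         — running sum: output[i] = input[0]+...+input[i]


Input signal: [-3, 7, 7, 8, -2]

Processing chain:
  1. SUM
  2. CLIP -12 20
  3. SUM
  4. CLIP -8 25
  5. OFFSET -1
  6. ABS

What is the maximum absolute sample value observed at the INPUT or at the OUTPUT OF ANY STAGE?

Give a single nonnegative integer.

Answer: 48

Derivation:
Input: [-3, 7, 7, 8, -2] (max |s|=8)
Stage 1 (SUM): sum[0..0]=-3, sum[0..1]=4, sum[0..2]=11, sum[0..3]=19, sum[0..4]=17 -> [-3, 4, 11, 19, 17] (max |s|=19)
Stage 2 (CLIP -12 20): clip(-3,-12,20)=-3, clip(4,-12,20)=4, clip(11,-12,20)=11, clip(19,-12,20)=19, clip(17,-12,20)=17 -> [-3, 4, 11, 19, 17] (max |s|=19)
Stage 3 (SUM): sum[0..0]=-3, sum[0..1]=1, sum[0..2]=12, sum[0..3]=31, sum[0..4]=48 -> [-3, 1, 12, 31, 48] (max |s|=48)
Stage 4 (CLIP -8 25): clip(-3,-8,25)=-3, clip(1,-8,25)=1, clip(12,-8,25)=12, clip(31,-8,25)=25, clip(48,-8,25)=25 -> [-3, 1, 12, 25, 25] (max |s|=25)
Stage 5 (OFFSET -1): -3+-1=-4, 1+-1=0, 12+-1=11, 25+-1=24, 25+-1=24 -> [-4, 0, 11, 24, 24] (max |s|=24)
Stage 6 (ABS): |-4|=4, |0|=0, |11|=11, |24|=24, |24|=24 -> [4, 0, 11, 24, 24] (max |s|=24)
Overall max amplitude: 48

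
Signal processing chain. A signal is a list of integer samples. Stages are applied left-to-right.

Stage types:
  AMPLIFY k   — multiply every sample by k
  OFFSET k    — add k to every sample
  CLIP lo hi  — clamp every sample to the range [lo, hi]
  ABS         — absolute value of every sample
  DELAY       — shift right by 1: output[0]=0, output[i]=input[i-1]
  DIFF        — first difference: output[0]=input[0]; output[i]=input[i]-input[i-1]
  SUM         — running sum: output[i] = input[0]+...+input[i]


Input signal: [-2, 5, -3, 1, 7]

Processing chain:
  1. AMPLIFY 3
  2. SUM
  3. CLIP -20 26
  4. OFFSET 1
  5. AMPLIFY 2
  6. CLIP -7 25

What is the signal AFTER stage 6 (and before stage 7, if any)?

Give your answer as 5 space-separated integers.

Input: [-2, 5, -3, 1, 7]
Stage 1 (AMPLIFY 3): -2*3=-6, 5*3=15, -3*3=-9, 1*3=3, 7*3=21 -> [-6, 15, -9, 3, 21]
Stage 2 (SUM): sum[0..0]=-6, sum[0..1]=9, sum[0..2]=0, sum[0..3]=3, sum[0..4]=24 -> [-6, 9, 0, 3, 24]
Stage 3 (CLIP -20 26): clip(-6,-20,26)=-6, clip(9,-20,26)=9, clip(0,-20,26)=0, clip(3,-20,26)=3, clip(24,-20,26)=24 -> [-6, 9, 0, 3, 24]
Stage 4 (OFFSET 1): -6+1=-5, 9+1=10, 0+1=1, 3+1=4, 24+1=25 -> [-5, 10, 1, 4, 25]
Stage 5 (AMPLIFY 2): -5*2=-10, 10*2=20, 1*2=2, 4*2=8, 25*2=50 -> [-10, 20, 2, 8, 50]
Stage 6 (CLIP -7 25): clip(-10,-7,25)=-7, clip(20,-7,25)=20, clip(2,-7,25)=2, clip(8,-7,25)=8, clip(50,-7,25)=25 -> [-7, 20, 2, 8, 25]

Answer: -7 20 2 8 25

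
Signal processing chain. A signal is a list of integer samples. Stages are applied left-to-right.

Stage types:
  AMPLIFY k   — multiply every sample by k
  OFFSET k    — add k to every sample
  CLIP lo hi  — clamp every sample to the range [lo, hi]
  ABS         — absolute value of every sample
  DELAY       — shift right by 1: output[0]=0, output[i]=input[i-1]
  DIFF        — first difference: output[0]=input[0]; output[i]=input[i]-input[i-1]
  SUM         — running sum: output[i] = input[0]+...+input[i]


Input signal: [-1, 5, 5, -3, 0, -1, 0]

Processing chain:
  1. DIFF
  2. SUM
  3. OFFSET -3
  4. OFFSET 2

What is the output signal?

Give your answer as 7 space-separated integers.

Input: [-1, 5, 5, -3, 0, -1, 0]
Stage 1 (DIFF): s[0]=-1, 5--1=6, 5-5=0, -3-5=-8, 0--3=3, -1-0=-1, 0--1=1 -> [-1, 6, 0, -8, 3, -1, 1]
Stage 2 (SUM): sum[0..0]=-1, sum[0..1]=5, sum[0..2]=5, sum[0..3]=-3, sum[0..4]=0, sum[0..5]=-1, sum[0..6]=0 -> [-1, 5, 5, -3, 0, -1, 0]
Stage 3 (OFFSET -3): -1+-3=-4, 5+-3=2, 5+-3=2, -3+-3=-6, 0+-3=-3, -1+-3=-4, 0+-3=-3 -> [-4, 2, 2, -6, -3, -4, -3]
Stage 4 (OFFSET 2): -4+2=-2, 2+2=4, 2+2=4, -6+2=-4, -3+2=-1, -4+2=-2, -3+2=-1 -> [-2, 4, 4, -4, -1, -2, -1]

Answer: -2 4 4 -4 -1 -2 -1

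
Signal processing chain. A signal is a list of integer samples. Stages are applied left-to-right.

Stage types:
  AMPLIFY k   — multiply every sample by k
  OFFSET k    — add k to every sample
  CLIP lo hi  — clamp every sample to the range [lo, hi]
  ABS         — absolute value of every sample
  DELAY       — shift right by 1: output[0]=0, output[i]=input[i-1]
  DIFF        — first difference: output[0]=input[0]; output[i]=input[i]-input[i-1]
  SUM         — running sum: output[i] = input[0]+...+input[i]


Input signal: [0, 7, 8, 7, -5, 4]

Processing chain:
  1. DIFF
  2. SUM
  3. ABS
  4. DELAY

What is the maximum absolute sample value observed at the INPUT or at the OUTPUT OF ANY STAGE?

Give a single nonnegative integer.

Answer: 12

Derivation:
Input: [0, 7, 8, 7, -5, 4] (max |s|=8)
Stage 1 (DIFF): s[0]=0, 7-0=7, 8-7=1, 7-8=-1, -5-7=-12, 4--5=9 -> [0, 7, 1, -1, -12, 9] (max |s|=12)
Stage 2 (SUM): sum[0..0]=0, sum[0..1]=7, sum[0..2]=8, sum[0..3]=7, sum[0..4]=-5, sum[0..5]=4 -> [0, 7, 8, 7, -5, 4] (max |s|=8)
Stage 3 (ABS): |0|=0, |7|=7, |8|=8, |7|=7, |-5|=5, |4|=4 -> [0, 7, 8, 7, 5, 4] (max |s|=8)
Stage 4 (DELAY): [0, 0, 7, 8, 7, 5] = [0, 0, 7, 8, 7, 5] -> [0, 0, 7, 8, 7, 5] (max |s|=8)
Overall max amplitude: 12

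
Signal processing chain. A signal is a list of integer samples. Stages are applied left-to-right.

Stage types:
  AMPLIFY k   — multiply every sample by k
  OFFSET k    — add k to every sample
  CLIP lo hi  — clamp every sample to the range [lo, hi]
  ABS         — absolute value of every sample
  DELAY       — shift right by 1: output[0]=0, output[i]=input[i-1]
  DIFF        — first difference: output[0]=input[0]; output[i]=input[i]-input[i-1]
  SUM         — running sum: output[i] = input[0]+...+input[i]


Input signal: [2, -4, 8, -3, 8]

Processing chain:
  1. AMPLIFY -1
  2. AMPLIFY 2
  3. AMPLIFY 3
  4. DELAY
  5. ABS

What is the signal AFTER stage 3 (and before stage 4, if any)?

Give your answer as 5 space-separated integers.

Input: [2, -4, 8, -3, 8]
Stage 1 (AMPLIFY -1): 2*-1=-2, -4*-1=4, 8*-1=-8, -3*-1=3, 8*-1=-8 -> [-2, 4, -8, 3, -8]
Stage 2 (AMPLIFY 2): -2*2=-4, 4*2=8, -8*2=-16, 3*2=6, -8*2=-16 -> [-4, 8, -16, 6, -16]
Stage 3 (AMPLIFY 3): -4*3=-12, 8*3=24, -16*3=-48, 6*3=18, -16*3=-48 -> [-12, 24, -48, 18, -48]

Answer: -12 24 -48 18 -48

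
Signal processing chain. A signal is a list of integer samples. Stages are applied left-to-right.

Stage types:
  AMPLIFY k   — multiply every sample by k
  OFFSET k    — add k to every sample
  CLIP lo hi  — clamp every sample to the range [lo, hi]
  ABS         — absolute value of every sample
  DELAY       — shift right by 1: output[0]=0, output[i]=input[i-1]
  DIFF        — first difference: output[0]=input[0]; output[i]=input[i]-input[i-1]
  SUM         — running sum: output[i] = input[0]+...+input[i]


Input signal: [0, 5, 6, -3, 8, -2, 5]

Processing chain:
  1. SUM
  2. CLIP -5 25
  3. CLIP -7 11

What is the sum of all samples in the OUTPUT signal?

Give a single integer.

Answer: 57

Derivation:
Input: [0, 5, 6, -3, 8, -2, 5]
Stage 1 (SUM): sum[0..0]=0, sum[0..1]=5, sum[0..2]=11, sum[0..3]=8, sum[0..4]=16, sum[0..5]=14, sum[0..6]=19 -> [0, 5, 11, 8, 16, 14, 19]
Stage 2 (CLIP -5 25): clip(0,-5,25)=0, clip(5,-5,25)=5, clip(11,-5,25)=11, clip(8,-5,25)=8, clip(16,-5,25)=16, clip(14,-5,25)=14, clip(19,-5,25)=19 -> [0, 5, 11, 8, 16, 14, 19]
Stage 3 (CLIP -7 11): clip(0,-7,11)=0, clip(5,-7,11)=5, clip(11,-7,11)=11, clip(8,-7,11)=8, clip(16,-7,11)=11, clip(14,-7,11)=11, clip(19,-7,11)=11 -> [0, 5, 11, 8, 11, 11, 11]
Output sum: 57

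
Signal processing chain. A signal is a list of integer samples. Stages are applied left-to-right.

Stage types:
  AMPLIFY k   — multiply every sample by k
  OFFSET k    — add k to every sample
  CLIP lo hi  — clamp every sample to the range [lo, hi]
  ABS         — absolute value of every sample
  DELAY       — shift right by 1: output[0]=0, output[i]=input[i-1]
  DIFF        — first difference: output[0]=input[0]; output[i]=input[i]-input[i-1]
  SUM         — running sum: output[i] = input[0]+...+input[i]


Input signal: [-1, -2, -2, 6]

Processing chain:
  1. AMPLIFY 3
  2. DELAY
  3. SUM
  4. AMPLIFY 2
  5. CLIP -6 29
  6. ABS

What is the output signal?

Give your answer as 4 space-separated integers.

Answer: 0 6 6 6

Derivation:
Input: [-1, -2, -2, 6]
Stage 1 (AMPLIFY 3): -1*3=-3, -2*3=-6, -2*3=-6, 6*3=18 -> [-3, -6, -6, 18]
Stage 2 (DELAY): [0, -3, -6, -6] = [0, -3, -6, -6] -> [0, -3, -6, -6]
Stage 3 (SUM): sum[0..0]=0, sum[0..1]=-3, sum[0..2]=-9, sum[0..3]=-15 -> [0, -3, -9, -15]
Stage 4 (AMPLIFY 2): 0*2=0, -3*2=-6, -9*2=-18, -15*2=-30 -> [0, -6, -18, -30]
Stage 5 (CLIP -6 29): clip(0,-6,29)=0, clip(-6,-6,29)=-6, clip(-18,-6,29)=-6, clip(-30,-6,29)=-6 -> [0, -6, -6, -6]
Stage 6 (ABS): |0|=0, |-6|=6, |-6|=6, |-6|=6 -> [0, 6, 6, 6]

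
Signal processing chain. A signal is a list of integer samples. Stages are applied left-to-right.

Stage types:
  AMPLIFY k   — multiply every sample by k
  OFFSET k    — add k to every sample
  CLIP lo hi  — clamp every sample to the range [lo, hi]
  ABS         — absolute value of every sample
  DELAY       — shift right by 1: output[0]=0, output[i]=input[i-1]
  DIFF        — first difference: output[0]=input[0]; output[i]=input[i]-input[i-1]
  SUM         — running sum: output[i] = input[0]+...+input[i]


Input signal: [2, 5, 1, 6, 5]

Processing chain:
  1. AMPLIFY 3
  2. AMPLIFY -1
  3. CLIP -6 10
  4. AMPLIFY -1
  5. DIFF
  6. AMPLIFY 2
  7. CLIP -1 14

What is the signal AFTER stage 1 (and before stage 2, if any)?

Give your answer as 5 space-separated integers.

Input: [2, 5, 1, 6, 5]
Stage 1 (AMPLIFY 3): 2*3=6, 5*3=15, 1*3=3, 6*3=18, 5*3=15 -> [6, 15, 3, 18, 15]

Answer: 6 15 3 18 15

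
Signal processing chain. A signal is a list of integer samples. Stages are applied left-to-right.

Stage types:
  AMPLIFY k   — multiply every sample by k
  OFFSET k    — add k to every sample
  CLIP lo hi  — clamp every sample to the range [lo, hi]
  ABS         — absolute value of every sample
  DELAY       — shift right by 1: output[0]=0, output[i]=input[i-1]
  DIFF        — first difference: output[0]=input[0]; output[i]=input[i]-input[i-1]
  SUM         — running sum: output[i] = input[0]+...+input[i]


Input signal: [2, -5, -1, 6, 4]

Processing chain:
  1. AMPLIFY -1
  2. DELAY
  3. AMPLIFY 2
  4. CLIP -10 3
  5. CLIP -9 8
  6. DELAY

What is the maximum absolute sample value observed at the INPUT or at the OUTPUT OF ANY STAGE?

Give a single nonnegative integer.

Input: [2, -5, -1, 6, 4] (max |s|=6)
Stage 1 (AMPLIFY -1): 2*-1=-2, -5*-1=5, -1*-1=1, 6*-1=-6, 4*-1=-4 -> [-2, 5, 1, -6, -4] (max |s|=6)
Stage 2 (DELAY): [0, -2, 5, 1, -6] = [0, -2, 5, 1, -6] -> [0, -2, 5, 1, -6] (max |s|=6)
Stage 3 (AMPLIFY 2): 0*2=0, -2*2=-4, 5*2=10, 1*2=2, -6*2=-12 -> [0, -4, 10, 2, -12] (max |s|=12)
Stage 4 (CLIP -10 3): clip(0,-10,3)=0, clip(-4,-10,3)=-4, clip(10,-10,3)=3, clip(2,-10,3)=2, clip(-12,-10,3)=-10 -> [0, -4, 3, 2, -10] (max |s|=10)
Stage 5 (CLIP -9 8): clip(0,-9,8)=0, clip(-4,-9,8)=-4, clip(3,-9,8)=3, clip(2,-9,8)=2, clip(-10,-9,8)=-9 -> [0, -4, 3, 2, -9] (max |s|=9)
Stage 6 (DELAY): [0, 0, -4, 3, 2] = [0, 0, -4, 3, 2] -> [0, 0, -4, 3, 2] (max |s|=4)
Overall max amplitude: 12

Answer: 12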